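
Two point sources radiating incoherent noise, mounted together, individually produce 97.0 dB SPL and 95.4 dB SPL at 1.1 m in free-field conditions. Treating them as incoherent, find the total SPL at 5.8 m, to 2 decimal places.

84.84 dB SPL

Combined at 1.1 m: 10·log₁₀(10^(97.0/10)+10^(95.4/10)) = 99.284 dB SPL.
Then apply −20·log₁₀(5.8/1.1) = -14.441 dB → 84.84 dB SPL.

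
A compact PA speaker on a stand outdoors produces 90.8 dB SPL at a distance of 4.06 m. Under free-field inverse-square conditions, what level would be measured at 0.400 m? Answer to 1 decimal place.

Inverse-square spreading gives ΔL = −20·log₁₀(d₂/d₁).
ΔL = −20·log₁₀(0.400/4.06) = 20.13 dB, so L₂ = 90.8 + (20.13) = 110.9 dB SPL.

110.9 dB SPL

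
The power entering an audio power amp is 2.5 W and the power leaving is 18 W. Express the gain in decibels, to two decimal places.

For a power ratio, dB = 10·log₁₀(P₂/P₁).
10·log₁₀(18/2.5) = 10·log₁₀(7.200) = 8.57 dB.

8.57 dB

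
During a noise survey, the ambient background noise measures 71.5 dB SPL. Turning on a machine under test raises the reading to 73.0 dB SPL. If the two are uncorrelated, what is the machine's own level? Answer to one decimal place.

67.7 dB SPL

Background correction is a power subtraction:
L_src = 10·log₁₀(10^(73.0/10) − 10^(71.5/10)) = 10·log₁₀(5827000) = 67.7 dB SPL.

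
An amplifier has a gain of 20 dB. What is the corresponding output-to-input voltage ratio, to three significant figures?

Voltage ratio = 10^(dB/20).
10^(20/20) = 10^(1.000) = 10.0.

10.0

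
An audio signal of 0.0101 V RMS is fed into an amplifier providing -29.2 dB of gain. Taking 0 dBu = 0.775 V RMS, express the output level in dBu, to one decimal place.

-66.9 dBu

Input level: 20·log₁₀(0.0101/0.775) = -37.70 dBu.
Output: -37.70 − 29.2 = -66.9 dBu.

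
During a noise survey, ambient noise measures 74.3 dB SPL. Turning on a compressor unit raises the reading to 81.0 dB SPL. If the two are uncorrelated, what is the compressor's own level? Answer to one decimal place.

80.0 dB SPL

Remove the background by subtracting linear intensities:
L_src = 10·log₁₀(10^(81.0/10) − 10^(74.3/10)) = 10·log₁₀(98980000) = 80.0 dB SPL.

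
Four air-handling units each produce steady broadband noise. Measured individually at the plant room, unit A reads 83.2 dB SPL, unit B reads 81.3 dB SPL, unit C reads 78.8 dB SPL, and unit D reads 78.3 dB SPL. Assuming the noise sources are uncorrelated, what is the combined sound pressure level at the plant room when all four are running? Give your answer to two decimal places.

Uncorrelated sources add in intensity (power), not in dB.
L_total = 10·log₁₀(10^(83.2/10) + 10^(81.3/10) + 10^(78.8/10) + 10^(78.3/10)) = 10·log₁₀(487300000) = 86.88 dB SPL.

86.88 dB SPL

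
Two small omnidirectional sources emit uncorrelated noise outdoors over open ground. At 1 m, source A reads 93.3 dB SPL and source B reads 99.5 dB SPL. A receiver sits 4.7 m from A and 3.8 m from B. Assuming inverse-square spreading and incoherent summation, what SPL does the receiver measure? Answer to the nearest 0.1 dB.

88.5 dB SPL

At the listener: L_A = 93.3 − 20·log₁₀(4.7) = 79.86 dB; L_B = 99.5 − 20·log₁₀(3.8) = 87.90 dB.
Combined: 10·log₁₀(10^(79.86/10)+10^(87.90/10)) = 88.5 dB SPL.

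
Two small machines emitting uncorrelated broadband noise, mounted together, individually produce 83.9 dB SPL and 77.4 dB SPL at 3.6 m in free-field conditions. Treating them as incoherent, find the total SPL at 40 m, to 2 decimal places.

63.86 dB SPL

Combined at 3.6 m: 10·log₁₀(10^(83.9/10)+10^(77.4/10)) = 84.777 dB SPL.
Then apply −20·log₁₀(40/3.6) = -20.915 dB → 63.86 dB SPL.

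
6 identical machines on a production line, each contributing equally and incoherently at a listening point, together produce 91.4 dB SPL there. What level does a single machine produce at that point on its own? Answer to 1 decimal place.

6 equal incoherent sources add 10·log₁₀(6) = 7.78 dB over one source.
L_one = 91.4 − 7.78 = 83.6 dB SPL.

83.6 dB SPL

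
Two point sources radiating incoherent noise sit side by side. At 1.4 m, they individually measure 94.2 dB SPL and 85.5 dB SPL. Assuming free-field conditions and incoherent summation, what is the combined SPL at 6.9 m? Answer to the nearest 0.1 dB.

80.9 dB SPL

Combined at 1.4 m: 10·log₁₀(10^(94.2/10)+10^(85.5/10)) = 94.75 dB SPL.
Then apply −20·log₁₀(6.9/1.4) = -13.85 dB → 80.9 dB SPL.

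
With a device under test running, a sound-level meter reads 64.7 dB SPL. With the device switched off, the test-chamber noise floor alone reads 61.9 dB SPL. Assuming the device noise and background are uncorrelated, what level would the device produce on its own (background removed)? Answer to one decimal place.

Subtract intensities: L_src = 10·log₁₀(10^(L_total/10) − 10^(L_bg/10)).
L_src = 10·log₁₀(10^(64.7/10) − 10^(61.9/10)) = 10·log₁₀(1402000) = 61.5 dB SPL.

61.5 dB SPL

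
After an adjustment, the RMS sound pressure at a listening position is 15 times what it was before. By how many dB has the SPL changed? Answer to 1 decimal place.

Sound pressure is an amplitude quantity: ΔL = 20·log₁₀(p₂/p₁).
20·log₁₀(15) = 23.5 dB.

23.5 dB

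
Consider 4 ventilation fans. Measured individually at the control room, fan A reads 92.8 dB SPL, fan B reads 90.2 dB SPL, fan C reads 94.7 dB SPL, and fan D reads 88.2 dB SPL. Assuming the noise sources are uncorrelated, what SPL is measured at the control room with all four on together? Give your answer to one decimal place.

Add the sources as powers (linear), then convert back to dB:
L_total = 10·log₁₀(10^(92.8/10) + 10^(90.2/10) + 10^(94.7/10) + 10^(88.2/10)) = 10·log₁₀(6564000000) = 98.2 dB SPL.

98.2 dB SPL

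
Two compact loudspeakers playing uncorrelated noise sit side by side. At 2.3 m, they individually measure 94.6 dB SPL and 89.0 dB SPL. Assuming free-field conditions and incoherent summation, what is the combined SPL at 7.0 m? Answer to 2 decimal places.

85.99 dB SPL

Combined at 2.3 m: 10·log₁₀(10^(94.6/10)+10^(89.0/10)) = 95.657 dB SPL.
Then apply −20·log₁₀(7.0/2.3) = -9.667 dB → 85.99 dB SPL.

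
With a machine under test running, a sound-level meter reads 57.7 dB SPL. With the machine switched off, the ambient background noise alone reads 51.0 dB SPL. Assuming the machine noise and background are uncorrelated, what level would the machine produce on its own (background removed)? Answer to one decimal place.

Subtract intensities: L_src = 10·log₁₀(10^(L_total/10) − 10^(L_bg/10)).
L_src = 10·log₁₀(10^(57.7/10) − 10^(51.0/10)) = 10·log₁₀(463000) = 56.7 dB SPL.

56.7 dB SPL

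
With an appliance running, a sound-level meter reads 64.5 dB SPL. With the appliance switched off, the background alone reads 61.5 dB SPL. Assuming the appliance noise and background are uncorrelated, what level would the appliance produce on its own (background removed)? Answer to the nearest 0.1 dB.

Subtract intensities: L_src = 10·log₁₀(10^(L_total/10) − 10^(L_bg/10)).
L_src = 10·log₁₀(10^(64.5/10) − 10^(61.5/10)) = 10·log₁₀(1406000) = 61.5 dB SPL.

61.5 dB SPL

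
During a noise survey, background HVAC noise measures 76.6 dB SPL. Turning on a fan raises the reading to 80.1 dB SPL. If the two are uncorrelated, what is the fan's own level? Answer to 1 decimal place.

Subtract intensities: L_src = 10·log₁₀(10^(L_total/10) − 10^(L_bg/10)).
L_src = 10·log₁₀(10^(80.1/10) − 10^(76.6/10)) = 10·log₁₀(56620000) = 77.5 dB SPL.

77.5 dB SPL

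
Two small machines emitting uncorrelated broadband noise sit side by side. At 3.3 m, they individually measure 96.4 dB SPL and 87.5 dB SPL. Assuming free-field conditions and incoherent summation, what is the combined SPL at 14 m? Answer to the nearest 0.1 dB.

Combined at 3.3 m: 10·log₁₀(10^(96.4/10)+10^(87.5/10)) = 96.93 dB SPL.
Then apply −20·log₁₀(14/3.3) = -12.55 dB → 84.4 dB SPL.

84.4 dB SPL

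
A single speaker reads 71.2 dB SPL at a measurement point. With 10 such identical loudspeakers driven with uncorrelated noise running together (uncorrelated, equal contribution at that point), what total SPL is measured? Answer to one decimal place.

10 equal incoherent sources raise the level by 10·log₁₀(10) = 10.00 dB.
L_total = 71.2 + 10.00 = 81.2 dB SPL.

81.2 dB SPL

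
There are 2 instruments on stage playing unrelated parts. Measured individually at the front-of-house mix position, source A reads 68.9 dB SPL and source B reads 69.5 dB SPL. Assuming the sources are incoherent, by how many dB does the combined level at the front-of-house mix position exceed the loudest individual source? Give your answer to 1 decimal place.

2.7 dB

Incoherent sources sum as intensities:
L_total = 10·log₁₀(10^(68.9/10) + 10^(69.5/10)) = 72.22 dB SPL.
Excess over the loudest (69.5 dB): 72.22 − 69.5 = 2.7 dB.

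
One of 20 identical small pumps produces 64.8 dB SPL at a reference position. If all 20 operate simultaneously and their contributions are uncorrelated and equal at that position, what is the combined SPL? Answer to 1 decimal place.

20 equal incoherent sources raise the level by 10·log₁₀(20) = 13.01 dB.
L_total = 64.8 + 13.01 = 77.8 dB SPL.

77.8 dB SPL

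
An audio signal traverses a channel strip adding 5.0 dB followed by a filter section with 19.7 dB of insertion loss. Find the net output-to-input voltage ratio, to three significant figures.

Net gain = 5.0 + (−19.7) = -14.7 dB.
Voltage ratio = 10^(-14.7/20) = 0.184.

0.184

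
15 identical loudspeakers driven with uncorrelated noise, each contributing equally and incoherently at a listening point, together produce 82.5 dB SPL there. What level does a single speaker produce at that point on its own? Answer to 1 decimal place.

70.7 dB SPL

15 equal incoherent sources add 10·log₁₀(15) = 11.76 dB over one source.
L_one = 82.5 − 11.76 = 70.7 dB SPL.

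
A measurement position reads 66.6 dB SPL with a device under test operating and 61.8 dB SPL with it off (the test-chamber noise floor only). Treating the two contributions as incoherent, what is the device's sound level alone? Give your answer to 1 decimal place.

64.9 dB SPL

Remove the background by subtracting linear intensities:
L_src = 10·log₁₀(10^(66.6/10) − 10^(61.8/10)) = 10·log₁₀(3057000) = 64.9 dB SPL.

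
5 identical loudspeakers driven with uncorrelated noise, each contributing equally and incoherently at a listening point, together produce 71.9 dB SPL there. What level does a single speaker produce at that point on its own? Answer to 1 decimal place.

5 equal incoherent sources add 10·log₁₀(5) = 6.99 dB over one source.
L_one = 71.9 − 6.99 = 64.9 dB SPL.

64.9 dB SPL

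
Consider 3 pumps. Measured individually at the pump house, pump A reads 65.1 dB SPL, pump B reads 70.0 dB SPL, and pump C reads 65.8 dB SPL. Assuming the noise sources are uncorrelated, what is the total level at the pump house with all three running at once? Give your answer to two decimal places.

72.31 dB SPL

Add the sources as powers (linear), then convert back to dB:
L_total = 10·log₁₀(10^(65.1/10) + 10^(70.0/10) + 10^(65.8/10)) = 10·log₁₀(17040000) = 72.31 dB SPL.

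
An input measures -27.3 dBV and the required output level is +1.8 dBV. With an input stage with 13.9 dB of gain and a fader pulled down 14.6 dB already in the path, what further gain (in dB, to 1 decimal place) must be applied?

The required make-up gain is the shortfall in the dB sum.
G = +1.8 − (-27.3) − 13.9 + 14.6 = 29.8 dB.

29.8 dB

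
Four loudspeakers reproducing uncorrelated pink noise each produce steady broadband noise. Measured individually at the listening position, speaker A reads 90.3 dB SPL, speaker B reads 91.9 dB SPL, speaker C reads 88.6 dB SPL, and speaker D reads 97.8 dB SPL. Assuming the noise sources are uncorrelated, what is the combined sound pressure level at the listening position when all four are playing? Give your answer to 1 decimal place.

99.7 dB SPL

Add the sources as powers (linear), then convert back to dB:
L_total = 10·log₁₀(10^(90.3/10) + 10^(91.9/10) + 10^(88.6/10) + 10^(97.8/10)) = 10·log₁₀(9370000000) = 99.7 dB SPL.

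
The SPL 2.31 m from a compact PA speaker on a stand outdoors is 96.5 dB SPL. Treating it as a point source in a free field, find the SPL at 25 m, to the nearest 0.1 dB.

75.8 dB SPL

For a point source in a free field, ΔL = −20·log₁₀(d₂/d₁).
ΔL = −20·log₁₀(25/2.31) = -20.69 dB, so L₂ = 96.5 + (-20.69) = 75.8 dB SPL.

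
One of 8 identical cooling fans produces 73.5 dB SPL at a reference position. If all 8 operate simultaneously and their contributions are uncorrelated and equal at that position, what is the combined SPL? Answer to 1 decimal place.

8 equal incoherent sources raise the level by 10·log₁₀(8) = 9.03 dB.
L_total = 73.5 + 9.03 = 82.5 dB SPL.

82.5 dB SPL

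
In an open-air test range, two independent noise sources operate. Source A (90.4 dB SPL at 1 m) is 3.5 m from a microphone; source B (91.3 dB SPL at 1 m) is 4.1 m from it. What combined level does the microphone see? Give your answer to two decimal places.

At the listener: L_A = 90.4 − 20·log₁₀(3.5) = 79.519 dB; L_B = 91.3 − 20·log₁₀(4.1) = 79.044 dB.
Combined: 10·log₁₀(10^(79.519/10)+10^(79.044/10)) = 82.30 dB SPL.

82.30 dB SPL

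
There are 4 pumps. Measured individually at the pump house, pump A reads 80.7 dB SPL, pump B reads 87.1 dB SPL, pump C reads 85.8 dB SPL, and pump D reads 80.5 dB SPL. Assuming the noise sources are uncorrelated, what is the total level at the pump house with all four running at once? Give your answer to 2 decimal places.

90.50 dB SPL

Incoherent sources sum as intensities:
L_total = 10·log₁₀(10^(80.7/10) + 10^(87.1/10) + 10^(85.8/10) + 10^(80.5/10)) = 10·log₁₀(1123000000) = 90.50 dB SPL.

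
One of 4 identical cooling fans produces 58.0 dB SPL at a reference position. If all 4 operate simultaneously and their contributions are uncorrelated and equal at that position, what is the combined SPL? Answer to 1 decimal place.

64.0 dB SPL

4 equal incoherent sources raise the level by 10·log₁₀(4) = 6.02 dB.
L_total = 58.0 + 6.02 = 64.0 dB SPL.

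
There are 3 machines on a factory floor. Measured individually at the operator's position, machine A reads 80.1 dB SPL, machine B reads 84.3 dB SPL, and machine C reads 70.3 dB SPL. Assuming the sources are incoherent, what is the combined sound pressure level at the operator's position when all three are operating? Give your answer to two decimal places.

Add the sources as powers (linear), then convert back to dB:
L_total = 10·log₁₀(10^(80.1/10) + 10^(84.3/10) + 10^(70.3/10)) = 10·log₁₀(382200000) = 85.82 dB SPL.

85.82 dB SPL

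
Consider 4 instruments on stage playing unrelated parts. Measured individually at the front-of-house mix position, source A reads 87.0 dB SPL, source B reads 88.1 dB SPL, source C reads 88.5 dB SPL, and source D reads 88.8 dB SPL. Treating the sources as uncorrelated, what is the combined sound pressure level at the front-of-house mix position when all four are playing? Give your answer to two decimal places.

94.17 dB SPL

Incoherent sources sum as intensities:
L_total = 10·log₁₀(10^(87.0/10) + 10^(88.1/10) + 10^(88.5/10) + 10^(88.8/10)) = 10·log₁₀(2613000000) = 94.17 dB SPL.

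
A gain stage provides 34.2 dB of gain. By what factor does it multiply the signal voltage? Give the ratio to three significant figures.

Voltage ratio = 10^(dB/20).
10^(34.2/20) = 10^(1.710) = 51.3.

51.3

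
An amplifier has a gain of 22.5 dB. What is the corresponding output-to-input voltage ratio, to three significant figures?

Voltage ratio = 10^(dB/20).
10^(22.5/20) = 10^(1.125) = 13.3.

13.3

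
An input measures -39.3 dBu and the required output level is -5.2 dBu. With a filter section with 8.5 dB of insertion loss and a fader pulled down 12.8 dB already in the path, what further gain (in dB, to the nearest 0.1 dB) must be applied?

The required make-up gain is the shortfall in the dB sum.
G = -5.2 − (-39.3) + 8.5 + 12.8 = 55.4 dB.

55.4 dB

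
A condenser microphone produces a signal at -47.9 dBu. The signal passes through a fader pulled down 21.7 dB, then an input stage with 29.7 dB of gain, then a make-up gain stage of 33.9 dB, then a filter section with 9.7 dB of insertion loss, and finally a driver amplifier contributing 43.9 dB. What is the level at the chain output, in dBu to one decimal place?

+28.2 dBu

In dB, series stages simply add:
-47.9 − 21.7 + 29.7 + 33.9 − 9.7 + 43.9 = +28.2 dBu.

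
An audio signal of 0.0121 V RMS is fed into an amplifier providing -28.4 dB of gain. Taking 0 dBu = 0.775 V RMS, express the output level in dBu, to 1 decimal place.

Input level: 20·log₁₀(0.0121/0.775) = -36.13 dBu.
Output: -36.13 − 28.4 = -64.5 dBu.

-64.5 dBu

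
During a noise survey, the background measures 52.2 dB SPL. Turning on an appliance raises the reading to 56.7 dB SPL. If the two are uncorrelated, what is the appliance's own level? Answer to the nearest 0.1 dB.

54.8 dB SPL

Subtract intensities: L_src = 10·log₁₀(10^(L_total/10) − 10^(L_bg/10)).
L_src = 10·log₁₀(10^(56.7/10) − 10^(52.2/10)) = 10·log₁₀(301800) = 54.8 dB SPL.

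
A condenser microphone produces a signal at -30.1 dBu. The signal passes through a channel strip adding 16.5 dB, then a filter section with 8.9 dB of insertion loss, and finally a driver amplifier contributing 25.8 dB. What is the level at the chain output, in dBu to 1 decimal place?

+3.3 dBu

Cascaded gains and losses add directly in dB.
-30.1 + 16.5 − 8.9 + 25.8 = +3.3 dBu.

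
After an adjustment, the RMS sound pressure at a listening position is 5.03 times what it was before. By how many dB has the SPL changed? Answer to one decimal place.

SPL change from a pressure ratio uses the 20·log₁₀ form:
20·log₁₀(5.03) = 14.0 dB.

14.0 dB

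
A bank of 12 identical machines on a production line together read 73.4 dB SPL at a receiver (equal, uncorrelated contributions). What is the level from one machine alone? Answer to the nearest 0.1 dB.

12 equal incoherent sources add 10·log₁₀(12) = 10.79 dB over one source.
L_one = 73.4 − 10.79 = 62.6 dB SPL.

62.6 dB SPL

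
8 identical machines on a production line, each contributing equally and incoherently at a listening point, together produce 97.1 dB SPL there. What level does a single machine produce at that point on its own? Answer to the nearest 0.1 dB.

88.1 dB SPL

8 equal incoherent sources add 10·log₁₀(8) = 9.03 dB over one source.
L_one = 97.1 − 9.03 = 88.1 dB SPL.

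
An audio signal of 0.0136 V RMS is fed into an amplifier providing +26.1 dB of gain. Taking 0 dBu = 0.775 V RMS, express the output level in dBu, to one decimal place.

Input level: 20·log₁₀(0.0136/0.775) = -35.12 dBu.
Output: -35.12 + 26.1 = -9.0 dBu.

-9.0 dBu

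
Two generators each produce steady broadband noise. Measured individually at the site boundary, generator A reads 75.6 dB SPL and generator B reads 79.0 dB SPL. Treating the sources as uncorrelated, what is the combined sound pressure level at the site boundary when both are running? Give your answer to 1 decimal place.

Uncorrelated sources add in intensity (power), not in dB.
L_total = 10·log₁₀(10^(75.6/10) + 10^(79.0/10)) = 10·log₁₀(115700000) = 80.6 dB SPL.

80.6 dB SPL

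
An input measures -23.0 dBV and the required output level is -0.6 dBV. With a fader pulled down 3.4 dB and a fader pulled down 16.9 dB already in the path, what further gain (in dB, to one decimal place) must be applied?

The required make-up gain is the shortfall in the dB sum.
G = -0.6 − (-23.0) + 3.4 + 16.9 = 42.7 dB.

42.7 dB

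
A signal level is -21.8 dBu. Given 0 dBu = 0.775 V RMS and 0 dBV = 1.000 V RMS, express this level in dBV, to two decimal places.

-24.01 dBV

The offset between the scales is 20·log₁₀(0.775/1.000) = −2.214 dB.
So dBV = -21.8 − 2.214 = -24.01 dBV.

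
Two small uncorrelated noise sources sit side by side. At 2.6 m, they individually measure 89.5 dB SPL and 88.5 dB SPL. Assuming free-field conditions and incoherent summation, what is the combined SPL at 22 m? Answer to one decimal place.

Combined at 2.6 m: 10·log₁₀(10^(89.5/10)+10^(88.5/10)) = 92.04 dB SPL.
Then apply −20·log₁₀(22/2.6) = -18.55 dB → 73.5 dB SPL.

73.5 dB SPL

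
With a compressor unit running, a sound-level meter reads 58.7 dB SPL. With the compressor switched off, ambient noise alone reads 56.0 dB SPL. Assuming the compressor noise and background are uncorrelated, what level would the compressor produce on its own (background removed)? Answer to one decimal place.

55.4 dB SPL

Remove the background by subtracting linear intensities:
L_src = 10·log₁₀(10^(58.7/10) − 10^(56.0/10)) = 10·log₁₀(343200) = 55.4 dB SPL.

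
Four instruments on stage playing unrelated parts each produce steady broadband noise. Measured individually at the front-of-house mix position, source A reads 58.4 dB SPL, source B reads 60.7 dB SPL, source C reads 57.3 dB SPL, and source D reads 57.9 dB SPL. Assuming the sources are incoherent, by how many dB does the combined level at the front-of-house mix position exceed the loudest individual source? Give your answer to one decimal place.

4.1 dB

Add the sources as powers (linear), then convert back to dB:
L_total = 10·log₁₀(10^(58.4/10) + 10^(60.7/10) + 10^(57.3/10) + 10^(57.9/10)) = 64.80 dB SPL.
Excess over the loudest (60.7 dB): 64.80 − 60.7 = 4.1 dB.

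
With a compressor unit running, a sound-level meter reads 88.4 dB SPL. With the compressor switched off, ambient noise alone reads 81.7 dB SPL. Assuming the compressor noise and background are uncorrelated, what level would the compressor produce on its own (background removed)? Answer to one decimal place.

87.4 dB SPL

Remove the background by subtracting linear intensities:
L_src = 10·log₁₀(10^(88.4/10) − 10^(81.7/10)) = 10·log₁₀(543900000) = 87.4 dB SPL.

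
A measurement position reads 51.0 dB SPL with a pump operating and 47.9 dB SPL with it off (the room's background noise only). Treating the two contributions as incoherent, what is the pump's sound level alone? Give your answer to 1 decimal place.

48.1 dB SPL

Remove the background by subtracting linear intensities:
L_src = 10·log₁₀(10^(51.0/10) − 10^(47.9/10)) = 10·log₁₀(64230) = 48.1 dB SPL.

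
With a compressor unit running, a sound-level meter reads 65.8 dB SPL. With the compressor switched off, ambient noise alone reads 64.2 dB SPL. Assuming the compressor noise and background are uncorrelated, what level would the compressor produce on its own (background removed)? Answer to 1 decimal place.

Subtract intensities: L_src = 10·log₁₀(10^(L_total/10) − 10^(L_bg/10)).
L_src = 10·log₁₀(10^(65.8/10) − 10^(64.2/10)) = 10·log₁₀(1172000) = 60.7 dB SPL.

60.7 dB SPL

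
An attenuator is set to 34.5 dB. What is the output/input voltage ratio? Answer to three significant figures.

0.0188

Voltage ratio = 10^(dB/20).
10^(-34.5/20) = 10^(-1.725) = 0.0188.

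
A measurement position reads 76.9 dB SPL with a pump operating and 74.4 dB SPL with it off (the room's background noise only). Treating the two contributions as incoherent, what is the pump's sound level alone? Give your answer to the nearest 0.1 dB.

Background correction is a power subtraction:
L_src = 10·log₁₀(10^(76.9/10) − 10^(74.4/10)) = 10·log₁₀(21440000) = 73.3 dB SPL.

73.3 dB SPL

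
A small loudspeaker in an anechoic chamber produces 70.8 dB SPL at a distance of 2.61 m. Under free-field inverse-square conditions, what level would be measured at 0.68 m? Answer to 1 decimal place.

Free-field point source: level drops by 20·log₁₀ of the distance ratio.
ΔL = −20·log₁₀(0.68/2.61) = 11.68 dB, so L₂ = 70.8 + (11.68) = 82.5 dB SPL.

82.5 dB SPL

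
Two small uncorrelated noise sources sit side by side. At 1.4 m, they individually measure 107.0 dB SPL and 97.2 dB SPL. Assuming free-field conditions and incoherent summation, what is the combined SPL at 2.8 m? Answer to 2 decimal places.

Combined at 1.4 m: 10·log₁₀(10^(107.0/10)+10^(97.2/10)) = 107.432 dB SPL.
Then apply −20·log₁₀(2.8/1.4) = -6.021 dB → 101.41 dB SPL.

101.41 dB SPL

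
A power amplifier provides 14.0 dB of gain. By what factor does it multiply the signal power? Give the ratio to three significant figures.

Power ratio = 10^(dB/10).
10^(14.0/10) = 10^(1.400) = 25.1.

25.1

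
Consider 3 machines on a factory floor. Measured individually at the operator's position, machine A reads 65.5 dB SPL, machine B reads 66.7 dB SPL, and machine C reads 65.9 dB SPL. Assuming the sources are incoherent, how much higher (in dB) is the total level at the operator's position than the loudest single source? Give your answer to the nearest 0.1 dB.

Add the sources as powers (linear), then convert back to dB:
L_total = 10·log₁₀(10^(65.5/10) + 10^(66.7/10) + 10^(65.9/10)) = 70.83 dB SPL.
Excess over the loudest (66.7 dB): 70.83 − 66.7 = 4.1 dB.

4.1 dB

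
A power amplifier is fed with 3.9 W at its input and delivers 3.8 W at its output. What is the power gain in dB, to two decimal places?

-0.11 dB

Power ratio → dB uses the 10·log₁₀ form:
10·log₁₀(3.8/3.9) = 10·log₁₀(0.9744) = -0.11 dB.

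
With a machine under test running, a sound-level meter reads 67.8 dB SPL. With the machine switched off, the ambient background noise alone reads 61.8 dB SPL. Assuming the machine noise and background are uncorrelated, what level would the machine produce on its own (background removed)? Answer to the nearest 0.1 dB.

66.5 dB SPL

Background correction is a power subtraction:
L_src = 10·log₁₀(10^(67.8/10) − 10^(61.8/10)) = 10·log₁₀(4512000) = 66.5 dB SPL.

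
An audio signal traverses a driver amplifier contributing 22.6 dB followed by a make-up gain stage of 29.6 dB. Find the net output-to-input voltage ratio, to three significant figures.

Net gain = 22.6 + 29.6 = 52.2 dB.
Voltage ratio = 10^(52.2/20) = 407.

407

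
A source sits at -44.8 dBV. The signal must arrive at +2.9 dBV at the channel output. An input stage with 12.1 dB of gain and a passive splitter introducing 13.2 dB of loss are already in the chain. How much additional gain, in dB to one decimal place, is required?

The required make-up gain is the shortfall in the dB sum.
G = +2.9 − (-44.8) − 12.1 + 13.2 = 48.8 dB.

48.8 dB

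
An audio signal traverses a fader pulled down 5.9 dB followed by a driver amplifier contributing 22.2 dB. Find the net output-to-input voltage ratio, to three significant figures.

6.53

Net gain = (−5.9) + 22.2 = 16.3 dB.
Voltage ratio = 10^(16.3/20) = 6.53.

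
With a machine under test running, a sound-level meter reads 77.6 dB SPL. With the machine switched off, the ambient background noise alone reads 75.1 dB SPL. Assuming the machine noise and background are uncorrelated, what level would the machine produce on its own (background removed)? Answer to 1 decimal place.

74.0 dB SPL

Remove the background by subtracting linear intensities:
L_src = 10·log₁₀(10^(77.6/10) − 10^(75.1/10)) = 10·log₁₀(25180000) = 74.0 dB SPL.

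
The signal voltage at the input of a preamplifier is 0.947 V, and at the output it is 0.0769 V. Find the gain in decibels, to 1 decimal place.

Voltage ratio → dB uses the 20·log₁₀ form:
20·log₁₀(0.0769/0.947) = 20·log₁₀(0.08120) = -21.8 dB.

-21.8 dB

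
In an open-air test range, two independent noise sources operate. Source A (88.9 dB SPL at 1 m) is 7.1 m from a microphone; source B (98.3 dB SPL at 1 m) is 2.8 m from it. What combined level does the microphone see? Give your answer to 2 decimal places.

89.43 dB SPL

At the listener: L_A = 88.9 − 20·log₁₀(7.1) = 71.875 dB; L_B = 98.3 − 20·log₁₀(2.8) = 89.357 dB.
Combined: 10·log₁₀(10^(71.875/10)+10^(89.357/10)) = 89.43 dB SPL.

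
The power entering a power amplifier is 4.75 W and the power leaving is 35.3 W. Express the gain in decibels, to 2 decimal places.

8.71 dB

Power is a power quantity, so gain = 10·log₁₀(P_out/P_in).
10·log₁₀(35.3/4.75) = 10·log₁₀(7.432) = 8.71 dB.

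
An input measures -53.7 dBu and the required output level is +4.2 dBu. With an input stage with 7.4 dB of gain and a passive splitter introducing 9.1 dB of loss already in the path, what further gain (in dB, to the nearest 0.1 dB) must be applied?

The required make-up gain is the shortfall in the dB sum.
G = +4.2 − (-53.7) − 7.4 + 9.1 = 59.6 dB.

59.6 dB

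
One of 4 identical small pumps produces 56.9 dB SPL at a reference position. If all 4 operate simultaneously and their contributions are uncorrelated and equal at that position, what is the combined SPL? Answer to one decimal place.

62.9 dB SPL

4 equal incoherent sources raise the level by 10·log₁₀(4) = 6.02 dB.
L_total = 56.9 + 6.02 = 62.9 dB SPL.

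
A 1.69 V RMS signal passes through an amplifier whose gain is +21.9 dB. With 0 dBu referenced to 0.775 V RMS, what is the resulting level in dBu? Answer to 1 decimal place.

+28.7 dBu

Input level: 20·log₁₀(1.69/0.775) = 6.77 dBu.
Output: 6.77 + 21.9 = +28.7 dBu.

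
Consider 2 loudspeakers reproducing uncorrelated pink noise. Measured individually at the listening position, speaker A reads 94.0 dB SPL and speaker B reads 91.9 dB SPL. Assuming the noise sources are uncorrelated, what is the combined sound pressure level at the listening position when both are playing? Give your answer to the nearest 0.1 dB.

96.1 dB SPL

Uncorrelated sources add in intensity (power), not in dB.
L_total = 10·log₁₀(10^(94.0/10) + 10^(91.9/10)) = 10·log₁₀(4061000000) = 96.1 dB SPL.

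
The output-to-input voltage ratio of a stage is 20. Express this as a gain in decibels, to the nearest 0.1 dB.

For a voltage ratio, dB = 20·log₁₀(V₂/V₁).
20·log₁₀(20) = 26.0 dB.

26.0 dB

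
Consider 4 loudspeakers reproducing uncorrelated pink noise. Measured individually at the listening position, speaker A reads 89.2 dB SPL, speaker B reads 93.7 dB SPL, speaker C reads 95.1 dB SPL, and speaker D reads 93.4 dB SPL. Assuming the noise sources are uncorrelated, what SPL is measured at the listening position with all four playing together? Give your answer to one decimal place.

Add the sources as powers (linear), then convert back to dB:
L_total = 10·log₁₀(10^(89.2/10) + 10^(93.7/10) + 10^(95.1/10) + 10^(93.4/10)) = 10·log₁₀(8600000000) = 99.3 dB SPL.

99.3 dB SPL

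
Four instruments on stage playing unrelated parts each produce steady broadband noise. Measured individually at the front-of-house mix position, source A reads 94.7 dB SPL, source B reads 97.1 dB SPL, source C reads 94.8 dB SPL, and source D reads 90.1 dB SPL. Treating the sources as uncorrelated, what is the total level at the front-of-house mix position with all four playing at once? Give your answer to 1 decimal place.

Incoherent sources sum as intensities:
L_total = 10·log₁₀(10^(94.7/10) + 10^(97.1/10) + 10^(94.8/10) + 10^(90.1/10)) = 10·log₁₀(12123000000) = 100.8 dB SPL.

100.8 dB SPL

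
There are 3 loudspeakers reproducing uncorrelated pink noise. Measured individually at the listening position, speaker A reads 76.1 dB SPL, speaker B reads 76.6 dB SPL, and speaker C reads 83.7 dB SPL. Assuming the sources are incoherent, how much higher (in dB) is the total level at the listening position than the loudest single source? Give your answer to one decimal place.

1.4 dB

Uncorrelated sources add in intensity (power), not in dB.
L_total = 10·log₁₀(10^(76.1/10) + 10^(76.6/10) + 10^(83.7/10)) = 85.06 dB SPL.
Excess over the loudest (83.7 dB): 85.06 − 83.7 = 1.4 dB.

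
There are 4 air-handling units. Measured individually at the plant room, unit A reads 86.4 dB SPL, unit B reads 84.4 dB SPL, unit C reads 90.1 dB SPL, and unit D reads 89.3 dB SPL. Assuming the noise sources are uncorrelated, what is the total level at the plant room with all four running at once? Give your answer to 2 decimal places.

94.13 dB SPL

Uncorrelated sources add in intensity (power), not in dB.
L_total = 10·log₁₀(10^(86.4/10) + 10^(84.4/10) + 10^(90.1/10) + 10^(89.3/10)) = 10·log₁₀(2586000000) = 94.13 dB SPL.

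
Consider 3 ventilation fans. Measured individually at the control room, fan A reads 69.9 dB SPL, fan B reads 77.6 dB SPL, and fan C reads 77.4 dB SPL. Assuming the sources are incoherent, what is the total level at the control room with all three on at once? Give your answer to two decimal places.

Incoherent sources sum as intensities:
L_total = 10·log₁₀(10^(69.9/10) + 10^(77.6/10) + 10^(77.4/10)) = 10·log₁₀(122300000) = 80.87 dB SPL.

80.87 dB SPL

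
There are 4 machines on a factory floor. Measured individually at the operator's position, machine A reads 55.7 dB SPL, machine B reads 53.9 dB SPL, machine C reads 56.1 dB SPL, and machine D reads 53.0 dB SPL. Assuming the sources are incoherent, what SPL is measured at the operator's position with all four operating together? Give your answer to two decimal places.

60.88 dB SPL

Incoherent sources sum as intensities:
L_total = 10·log₁₀(10^(55.7/10) + 10^(53.9/10) + 10^(56.1/10) + 10^(53.0/10)) = 10·log₁₀(1224000) = 60.88 dB SPL.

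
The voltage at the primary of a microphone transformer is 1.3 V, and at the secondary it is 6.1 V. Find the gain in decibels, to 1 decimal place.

13.4 dB

Voltage is an amplitude quantity, so gain = 20·log₁₀(V_out/V_in).
20·log₁₀(6.1/1.3) = 20·log₁₀(4.692) = 13.4 dB.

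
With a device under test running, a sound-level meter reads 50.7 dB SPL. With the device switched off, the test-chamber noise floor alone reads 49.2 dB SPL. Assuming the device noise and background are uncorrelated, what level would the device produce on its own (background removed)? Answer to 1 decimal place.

Remove the background by subtracting linear intensities:
L_src = 10·log₁₀(10^(50.7/10) − 10^(49.2/10)) = 10·log₁₀(34310) = 45.4 dB SPL.

45.4 dB SPL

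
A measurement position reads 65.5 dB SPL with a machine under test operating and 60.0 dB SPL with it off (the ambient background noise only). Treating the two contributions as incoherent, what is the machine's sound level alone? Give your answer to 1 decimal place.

Background correction is a power subtraction:
L_src = 10·log₁₀(10^(65.5/10) − 10^(60.0/10)) = 10·log₁₀(2548000) = 64.1 dB SPL.

64.1 dB SPL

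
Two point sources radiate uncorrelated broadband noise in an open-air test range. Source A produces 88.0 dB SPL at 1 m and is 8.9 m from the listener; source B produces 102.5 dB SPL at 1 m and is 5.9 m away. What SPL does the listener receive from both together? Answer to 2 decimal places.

87.15 dB SPL

At the listener: L_A = 88.0 − 20·log₁₀(8.9) = 69.012 dB; L_B = 102.5 − 20·log₁₀(5.9) = 87.083 dB.
Combined: 10·log₁₀(10^(69.012/10)+10^(87.083/10)) = 87.15 dB SPL.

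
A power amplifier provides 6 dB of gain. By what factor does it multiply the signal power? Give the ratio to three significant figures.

Power ratio = 10^(dB/10).
10^(6/10) = 10^(0.6000) = 3.98.

3.98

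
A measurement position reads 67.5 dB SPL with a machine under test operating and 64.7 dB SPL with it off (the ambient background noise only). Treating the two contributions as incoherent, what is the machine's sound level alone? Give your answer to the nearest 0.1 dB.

Subtract intensities: L_src = 10·log₁₀(10^(L_total/10) − 10^(L_bg/10)).
L_src = 10·log₁₀(10^(67.5/10) − 10^(64.7/10)) = 10·log₁₀(2672000) = 64.3 dB SPL.

64.3 dB SPL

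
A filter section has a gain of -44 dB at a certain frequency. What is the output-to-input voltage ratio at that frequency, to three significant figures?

0.00631

Voltage ratio = 10^(dB/20).
10^(-44/20) = 10^(-2.200) = 0.00631.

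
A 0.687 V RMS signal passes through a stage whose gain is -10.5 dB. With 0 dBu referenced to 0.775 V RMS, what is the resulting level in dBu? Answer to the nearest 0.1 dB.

-11.5 dBu

Input level: 20·log₁₀(0.687/0.775) = -1.05 dBu.
Output: -1.05 − 10.5 = -11.5 dBu.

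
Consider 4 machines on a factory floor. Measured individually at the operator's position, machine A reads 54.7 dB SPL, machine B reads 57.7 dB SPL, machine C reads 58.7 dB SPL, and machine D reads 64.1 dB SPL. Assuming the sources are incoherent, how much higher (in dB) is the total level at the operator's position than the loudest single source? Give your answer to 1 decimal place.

2.1 dB

Uncorrelated sources add in intensity (power), not in dB.
L_total = 10·log₁₀(10^(54.7/10) + 10^(57.7/10) + 10^(58.7/10) + 10^(64.1/10)) = 66.23 dB SPL.
Excess over the loudest (64.1 dB): 66.23 − 64.1 = 2.1 dB.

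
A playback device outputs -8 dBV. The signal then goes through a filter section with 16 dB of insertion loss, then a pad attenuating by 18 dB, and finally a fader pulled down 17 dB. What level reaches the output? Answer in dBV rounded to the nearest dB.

-59 dBV

In dB, series stages simply add:
-8 − 16 − 18 − 17 = -59 dBV.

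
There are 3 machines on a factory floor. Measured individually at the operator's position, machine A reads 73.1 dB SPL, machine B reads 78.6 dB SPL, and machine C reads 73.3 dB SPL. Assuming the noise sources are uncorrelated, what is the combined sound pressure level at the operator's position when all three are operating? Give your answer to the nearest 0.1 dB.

Uncorrelated sources add in intensity (power), not in dB.
L_total = 10·log₁₀(10^(73.1/10) + 10^(78.6/10) + 10^(73.3/10)) = 10·log₁₀(114200000) = 80.6 dB SPL.

80.6 dB SPL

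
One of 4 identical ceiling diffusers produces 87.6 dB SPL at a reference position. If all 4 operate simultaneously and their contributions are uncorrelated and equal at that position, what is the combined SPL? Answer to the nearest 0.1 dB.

93.6 dB SPL

4 equal incoherent sources raise the level by 10·log₁₀(4) = 6.02 dB.
L_total = 87.6 + 6.02 = 93.6 dB SPL.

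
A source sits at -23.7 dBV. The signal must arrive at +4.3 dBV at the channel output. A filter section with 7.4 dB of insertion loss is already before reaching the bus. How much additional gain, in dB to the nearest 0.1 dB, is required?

35.4 dB

The required make-up gain is the shortfall in the dB sum.
G = +4.3 − (-23.7) + 7.4 = 35.4 dB.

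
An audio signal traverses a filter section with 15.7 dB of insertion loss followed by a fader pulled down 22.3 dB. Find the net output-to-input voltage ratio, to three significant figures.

0.0126

Net gain = (−15.7) + (−22.3) = -38.0 dB.
Voltage ratio = 10^(-38.0/20) = 0.0126.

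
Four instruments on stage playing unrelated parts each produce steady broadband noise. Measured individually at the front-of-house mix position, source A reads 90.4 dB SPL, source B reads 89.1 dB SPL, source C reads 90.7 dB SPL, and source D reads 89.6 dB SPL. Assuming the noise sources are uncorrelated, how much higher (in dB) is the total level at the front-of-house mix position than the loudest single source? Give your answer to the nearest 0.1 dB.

5.3 dB

Add the sources as powers (linear), then convert back to dB:
L_total = 10·log₁₀(10^(90.4/10) + 10^(89.1/10) + 10^(90.7/10) + 10^(89.6/10)) = 96.02 dB SPL.
Excess over the loudest (90.7 dB): 96.02 − 90.7 = 5.3 dB.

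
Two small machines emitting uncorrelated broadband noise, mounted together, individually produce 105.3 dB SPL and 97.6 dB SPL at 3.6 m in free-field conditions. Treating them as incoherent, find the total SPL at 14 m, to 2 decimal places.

94.18 dB SPL

Combined at 3.6 m: 10·log₁₀(10^(105.3/10)+10^(97.6/10)) = 105.981 dB SPL.
Then apply −20·log₁₀(14/3.6) = -11.797 dB → 94.18 dB SPL.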